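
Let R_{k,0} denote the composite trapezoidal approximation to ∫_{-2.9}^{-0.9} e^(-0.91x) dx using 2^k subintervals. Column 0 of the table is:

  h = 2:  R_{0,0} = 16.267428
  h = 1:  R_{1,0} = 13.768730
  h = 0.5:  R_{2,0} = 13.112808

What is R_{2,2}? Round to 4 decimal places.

12.8914

Richardson extrapolation on the trapezoidal column (denominator 4−1=3):
R_{1,1} = 13.768730 + (13.768730 − 16.267428)/3 = 12.935831
R_{2,1} = (4·13.112808 − 13.768730) / 3 = 12.894167
R_{2,2} = 12.894167 + (12.894167 − 12.935831)/15 = 12.891389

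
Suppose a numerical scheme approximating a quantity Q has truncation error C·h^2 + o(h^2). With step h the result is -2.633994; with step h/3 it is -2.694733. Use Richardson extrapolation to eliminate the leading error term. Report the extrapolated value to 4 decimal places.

-2.7023

The leading error scales as h^2; refining by a factor of 3 reduces it by 3^2 = 9.
Extrapolated value = (9·A(h/3) − A(h)) / (9 − 1)
= (9·(-2.694733) − (-2.633994)) / 8
= -21.618603 / 8 = -2.702325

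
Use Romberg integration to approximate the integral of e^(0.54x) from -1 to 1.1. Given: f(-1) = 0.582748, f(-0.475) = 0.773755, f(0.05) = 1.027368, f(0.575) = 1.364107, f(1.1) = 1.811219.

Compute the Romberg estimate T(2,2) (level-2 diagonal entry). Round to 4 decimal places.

2.2749

T(0,0) (trapezoid, 1 panel, h=2.1000): 2.513665
T(1,0) (trapezoid, 2 panels, h=1.0500): 2.335569
T(2,0) (trapezoid, 4 panels, h=0.5250): 2.290162
T(1,1) = 2.335569 + (2.335569 − 2.513665)/3 = 2.276204
T(2,1) = 2.290162 + (2.290162 − 2.335569)/3 = 2.275026
T(2,2) = 2.275026 + (2.275026 − 2.276204)/15 = 2.274947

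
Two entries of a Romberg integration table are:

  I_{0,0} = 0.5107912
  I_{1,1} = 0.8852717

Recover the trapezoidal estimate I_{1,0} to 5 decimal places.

0.79165

From I_{1,1} = (4·I_{1,0} − I_{0,0})/3, solve for I_{1,0}:
4·I_{1,0} = 3·0.8852717 + 0.5107912 = 3.1666063
I_{1,0} = 0.7916516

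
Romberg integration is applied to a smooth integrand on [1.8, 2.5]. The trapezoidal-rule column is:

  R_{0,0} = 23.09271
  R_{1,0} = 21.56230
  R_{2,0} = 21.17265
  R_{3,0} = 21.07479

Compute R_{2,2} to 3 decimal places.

21.042

Richardson extrapolation on the trapezoidal column (denominator 4−1=3):
R_{1,1} = 21.56230 + (21.56230 − 23.09271)/3 = 21.05216
R_{2,1} = (4·21.17265 − 21.56230) / 3 = 21.04277
R_{2,2} = 21.04277 + (21.04277 − 21.05216)/15 = 21.04214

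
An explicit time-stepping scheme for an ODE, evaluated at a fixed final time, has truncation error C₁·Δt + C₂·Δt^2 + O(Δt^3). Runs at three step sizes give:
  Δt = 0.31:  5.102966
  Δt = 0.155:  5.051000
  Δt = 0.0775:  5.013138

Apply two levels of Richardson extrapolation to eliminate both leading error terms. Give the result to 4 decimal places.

4.9674

First eliminate the Δt term (factor 2^1 = 2):
  B₁ = (2·5.051000 − 5.102966)/1 = 4.999034
  B₂ = (2·5.013138 − 5.051000)/1 = 4.975276
Then eliminate the Δt^2 term (factor 2^2 = 4):
  (4·4.975276 − 4.999034)/3 = 4.967357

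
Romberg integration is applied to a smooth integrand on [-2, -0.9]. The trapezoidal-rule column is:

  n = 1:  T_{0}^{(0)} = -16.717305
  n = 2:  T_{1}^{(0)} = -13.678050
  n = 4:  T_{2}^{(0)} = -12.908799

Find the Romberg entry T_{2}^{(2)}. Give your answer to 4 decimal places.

-12.6515

Richardson extrapolation on the trapezoidal column (denominator 4−1=3):
T_{1}^{(1)} = -13.678050 + (-13.678050 − (-16.717305))/3 = -12.664965
T_{2}^{(1)} = -12.908799 + (-12.908799 − (-13.678050))/3 = -12.652382
T_{2}^{(2)} = (16·(-12.652382) − (-12.664965)) / 15 = -12.651543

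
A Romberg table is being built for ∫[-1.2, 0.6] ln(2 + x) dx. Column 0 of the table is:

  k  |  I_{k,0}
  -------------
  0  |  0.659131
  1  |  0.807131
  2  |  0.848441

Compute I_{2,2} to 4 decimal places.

I_{1,1} = (4·0.807131 − 0.659131) / 3 = 0.856464
I_{2,1} = 0.848441 + (0.848441 − 0.807131)/3 = 0.862211
I_{2,2} = 0.862211 + (0.862211 − 0.856464)/15 = 0.862594

0.8626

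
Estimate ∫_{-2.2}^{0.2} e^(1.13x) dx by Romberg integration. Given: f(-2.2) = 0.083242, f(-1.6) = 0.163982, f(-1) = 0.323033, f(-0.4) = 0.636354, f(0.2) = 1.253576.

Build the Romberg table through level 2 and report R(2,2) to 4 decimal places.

R(0,0) (trapezoid, 1 panel, h=2.4000): 1.604182
R(1,0) (trapezoid, 2 panels, h=1.2000): 1.189730
R(2,0) (trapezoid, 4 panels, h=0.6000): 1.075067
R(1,1) = 1.189730 + (1.189730 − 1.604182)/3 = 1.051579
R(2,1) = 1.075067 + (1.075067 − 1.189730)/3 = 1.036846
R(2,2) = 1.036846 + (1.036846 − 1.051579)/15 = 1.035864

1.0359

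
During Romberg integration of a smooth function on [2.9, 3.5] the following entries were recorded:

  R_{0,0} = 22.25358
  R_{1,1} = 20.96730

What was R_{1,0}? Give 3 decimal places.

From R_{1,1} = (4·R_{1,0} − R_{0,0})/3, solve for R_{1,0}:
4·R_{1,0} = 3·20.96730 + 22.25358 = 85.15548
R_{1,0} = 21.28887

21.289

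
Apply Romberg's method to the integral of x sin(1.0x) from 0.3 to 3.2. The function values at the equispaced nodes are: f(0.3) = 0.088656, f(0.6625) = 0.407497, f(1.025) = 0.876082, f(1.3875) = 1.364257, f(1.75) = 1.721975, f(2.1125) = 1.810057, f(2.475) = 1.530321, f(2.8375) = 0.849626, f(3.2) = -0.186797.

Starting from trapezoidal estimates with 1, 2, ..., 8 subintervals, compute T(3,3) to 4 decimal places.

3.1273

T(0,0) (trapezoid, 1 panel, h=2.9000): -0.142304
T(1,0) (trapezoid, 2 panels, h=1.4500): 2.425712
T(2,0) (trapezoid, 4 panels, h=0.7250): 2.957498
T(3,0) (trapezoid, 8 panels, h=0.3625): 3.085145
T(1,1) = 2.425712 + (2.425712 − (-0.142304))/3 = 3.281717
T(2,1) = 2.957498 + (2.957498 − 2.425712)/3 = 3.134760
T(3,1) = 3.085145 + (3.085145 − 2.957498)/3 = 3.127694
T(2,2) = 3.134760 + (3.134760 − 3.281717)/15 = 3.124963
T(3,2) = 3.127694 + (3.127694 − 3.134760)/15 = 3.127223
T(3,3) = 3.127223 + (3.127223 − 3.124963)/63 = 3.127259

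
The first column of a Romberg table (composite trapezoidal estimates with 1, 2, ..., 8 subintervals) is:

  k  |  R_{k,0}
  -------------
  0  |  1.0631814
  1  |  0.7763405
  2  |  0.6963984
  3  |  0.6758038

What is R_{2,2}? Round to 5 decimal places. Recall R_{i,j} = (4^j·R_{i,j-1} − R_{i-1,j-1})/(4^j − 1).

0.66902

Richardson extrapolation on the trapezoidal column (denominator 4−1=3):
R_{1,1} = (4·0.7763405 − 1.0631814) / 3 = 0.6807269
R_{2,1} = 0.6963984 + (0.6963984 − 0.7763405)/3 = 0.6697510
R_{2,2} = (16·0.6697510 − 0.6807269) / 15 = 0.6690193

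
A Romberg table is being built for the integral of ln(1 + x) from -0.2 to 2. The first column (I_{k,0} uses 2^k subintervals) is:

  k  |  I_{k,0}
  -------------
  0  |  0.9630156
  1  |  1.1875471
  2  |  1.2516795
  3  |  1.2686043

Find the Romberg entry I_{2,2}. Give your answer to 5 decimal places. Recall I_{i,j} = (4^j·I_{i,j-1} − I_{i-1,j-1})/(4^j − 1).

Richardson extrapolation on the trapezoidal column (denominator 4−1=3):
I_{1,1} = (4·1.1875471 − 0.9630156) / 3 = 1.2623909
I_{2,1} = (4·1.2516795 − 1.1875471) / 3 = 1.2730570
I_{2,2} = (16·1.2730570 − 1.2623909) / 15 = 1.2737681

1.27377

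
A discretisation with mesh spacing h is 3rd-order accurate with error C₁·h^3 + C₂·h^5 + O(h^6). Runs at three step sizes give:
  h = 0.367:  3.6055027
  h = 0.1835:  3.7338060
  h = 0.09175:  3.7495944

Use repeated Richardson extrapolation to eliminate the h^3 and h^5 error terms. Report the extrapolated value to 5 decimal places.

First eliminate the h^3 term (factor 2^3 = 8):
  B₁ = (8·3.7338060 − 3.6055027)/7 = 3.7521350
  B₂ = (8·3.7495944 − 3.7338060)/7 = 3.7518499
Then eliminate the h^5 term (factor 2^5 = 32):
  (32·3.7518499 − 3.7521350)/31 = 3.7518407

3.75184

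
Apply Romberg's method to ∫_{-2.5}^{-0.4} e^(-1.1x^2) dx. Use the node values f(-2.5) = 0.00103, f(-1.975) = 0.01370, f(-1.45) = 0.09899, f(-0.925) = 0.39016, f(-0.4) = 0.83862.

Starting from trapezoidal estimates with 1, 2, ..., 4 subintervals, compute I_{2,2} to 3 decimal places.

I_{0,0} (trapezoid, 1 panel, h=2.1000): 0.88163
I_{1,0} (trapezoid, 2 panels, h=1.0500): 0.54476
I_{2,0} (trapezoid, 4 panels, h=0.5250): 0.48440
I_{1,1} = 0.54476 + (0.54476 − 0.88163)/3 = 0.43247
I_{2,1} = 0.48440 + (0.48440 − 0.54476)/3 = 0.46428
I_{2,2} = 0.46428 + (0.46428 − 0.43247)/15 = 0.46640

0.466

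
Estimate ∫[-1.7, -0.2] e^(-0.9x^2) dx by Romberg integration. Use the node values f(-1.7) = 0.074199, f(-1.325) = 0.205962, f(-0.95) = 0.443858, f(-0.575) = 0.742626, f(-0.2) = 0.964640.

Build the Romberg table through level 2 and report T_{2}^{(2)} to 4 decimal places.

T_{0}^{(0)} (trapezoid, 1 panel, h=1.5000): 0.779129
T_{1}^{(0)} (trapezoid, 2 panels, h=0.7500): 0.722458
T_{2}^{(0)} (trapezoid, 4 panels, h=0.3750): 0.716950
T_{1}^{(1)} = 0.722458 + (0.722458 − 0.779129)/3 = 0.703568
T_{2}^{(1)} = 0.716950 + (0.716950 − 0.722458)/3 = 0.715114
T_{2}^{(2)} = 0.715114 + (0.715114 − 0.703568)/15 = 0.715884

0.7159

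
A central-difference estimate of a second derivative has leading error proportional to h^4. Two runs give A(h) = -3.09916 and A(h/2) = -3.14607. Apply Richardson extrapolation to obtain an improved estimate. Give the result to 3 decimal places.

-3.149

Extrapolated value = (16·A(h/2) − A(h)) / (16 − 1)
= (16·(-3.14607) − (-3.09916)) / 15
= -47.23796 / 15 = -3.14920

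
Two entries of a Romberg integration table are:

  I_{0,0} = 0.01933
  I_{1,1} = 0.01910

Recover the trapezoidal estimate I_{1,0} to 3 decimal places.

0.019

From I_{1,1} = (4·I_{1,0} − I_{0,0})/3, solve for I_{1,0}:
4·I_{1,0} = 3·0.01910 + 0.01933 = 0.07663
I_{1,0} = 0.01916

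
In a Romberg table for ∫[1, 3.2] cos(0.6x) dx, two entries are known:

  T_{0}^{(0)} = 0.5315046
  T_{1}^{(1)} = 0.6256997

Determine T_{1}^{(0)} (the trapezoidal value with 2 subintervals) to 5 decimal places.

0.60215

From T_{1}^{(1)} = (4·T_{1}^{(0)} − T_{0}^{(0)})/3, solve for T_{1}^{(0)}:
4·T_{1}^{(0)} = 3·0.6256997 + 0.5315046 = 2.4086037
T_{1}^{(0)} = 0.6021509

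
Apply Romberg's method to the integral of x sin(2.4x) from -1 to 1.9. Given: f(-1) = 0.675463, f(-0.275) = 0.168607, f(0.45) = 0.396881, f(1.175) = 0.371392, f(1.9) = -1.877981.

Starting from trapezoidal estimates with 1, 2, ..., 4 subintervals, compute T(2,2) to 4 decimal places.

0.4390

T(0,0) (trapezoid, 1 panel, h=2.9000): -1.743651
T(1,0) (trapezoid, 2 panels, h=1.4500): -0.296348
T(2,0) (trapezoid, 4 panels, h=0.7250): 0.243325
T(1,1) = -0.296348 + (-0.296348 − (-1.743651))/3 = 0.186086
T(2,1) = 0.243325 + (0.243325 − (-0.296348))/3 = 0.423216
T(2,2) = 0.423216 + (0.423216 − 0.186086)/15 = 0.439025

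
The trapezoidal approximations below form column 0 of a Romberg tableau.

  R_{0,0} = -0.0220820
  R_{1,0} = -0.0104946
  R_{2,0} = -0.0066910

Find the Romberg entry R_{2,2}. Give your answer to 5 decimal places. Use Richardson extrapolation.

-0.00534

Richardson extrapolation on the trapezoidal column (denominator 4−1=3):
R_{1,1} = (4·(-0.0104946) − (-0.0220820)) / 3 = -0.0066321
R_{2,1} = -0.0066910 + (-0.0066910 − (-0.0104946))/3 = -0.0054231
R_{2,2} = (16·(-0.0054231) − (-0.0066321)) / 15 = -0.0053425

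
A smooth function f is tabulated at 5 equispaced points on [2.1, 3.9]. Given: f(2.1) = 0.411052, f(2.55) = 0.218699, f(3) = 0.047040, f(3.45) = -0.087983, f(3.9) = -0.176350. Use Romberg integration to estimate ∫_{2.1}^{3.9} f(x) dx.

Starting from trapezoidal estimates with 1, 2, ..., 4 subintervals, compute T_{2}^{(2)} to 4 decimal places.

T_{0}^{(0)} (trapezoid, 1 panel, h=1.8000): 0.211232
T_{1}^{(0)} (trapezoid, 2 panels, h=0.9000): 0.147952
T_{2}^{(0)} (trapezoid, 4 panels, h=0.4500): 0.132798
T_{1}^{(1)} = 0.147952 + (0.147952 − 0.211232)/3 = 0.126859
T_{2}^{(1)} = 0.132798 + (0.132798 − 0.147952)/3 = 0.127747
T_{2}^{(2)} = 0.127747 + (0.127747 − 0.126859)/15 = 0.127806

0.1278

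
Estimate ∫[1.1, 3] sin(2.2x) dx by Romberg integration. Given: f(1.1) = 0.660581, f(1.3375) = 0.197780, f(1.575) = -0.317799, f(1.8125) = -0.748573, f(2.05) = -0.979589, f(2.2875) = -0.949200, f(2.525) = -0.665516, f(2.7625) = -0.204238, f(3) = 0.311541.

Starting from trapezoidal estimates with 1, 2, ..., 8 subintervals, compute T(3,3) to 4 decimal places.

T(0,0) (trapezoid, 1 panel, h=1.9000): 0.923516
T(1,0) (trapezoid, 2 panels, h=0.9500): -0.468852
T(2,0) (trapezoid, 4 panels, h=0.4750): -0.701500
T(3,0) (trapezoid, 8 panels, h=0.2375): -0.755505
T(1,1) = -0.468852 + (-0.468852 − 0.923516)/3 = -0.932975
T(2,1) = -0.701500 + (-0.701500 − (-0.468852))/3 = -0.779049
T(3,1) = -0.755505 + (-0.755505 − (-0.701500))/3 = -0.773507
T(2,2) = -0.779049 + (-0.779049 − (-0.932975))/15 = -0.768787
T(3,2) = -0.773507 + (-0.773507 − (-0.779049))/15 = -0.773138
T(3,3) = -0.773138 + (-0.773138 − (-0.768787))/63 = -0.773207

-0.7732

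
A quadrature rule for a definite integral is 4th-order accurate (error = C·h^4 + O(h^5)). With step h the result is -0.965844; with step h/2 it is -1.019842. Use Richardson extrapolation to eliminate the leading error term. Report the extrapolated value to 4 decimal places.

The leading error scales as h^4; refining by a factor of 2 reduces it by 2^4 = 16.
Extrapolated value = (16·A(h/2) − A(h)) / (16 − 1)
= (16·(-1.019842) − (-0.965844)) / 15
= -15.351628 / 15 = -1.023442

-1.0234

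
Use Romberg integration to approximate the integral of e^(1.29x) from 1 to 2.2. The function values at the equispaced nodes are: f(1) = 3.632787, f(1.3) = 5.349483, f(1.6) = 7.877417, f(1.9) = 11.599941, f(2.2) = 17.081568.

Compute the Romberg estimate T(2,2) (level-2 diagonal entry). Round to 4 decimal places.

T(0,0) (trapezoid, 1 panel, h=1.2000): 12.428613
T(1,0) (trapezoid, 2 panels, h=0.6000): 10.940757
T(2,0) (trapezoid, 4 panels, h=0.3000): 10.555206
T(1,1) = 10.940757 + (10.940757 − 12.428613)/3 = 10.444805
T(2,1) = 10.555206 + (10.555206 − 10.940757)/3 = 10.426689
T(2,2) = 10.426689 + (10.426689 − 10.444805)/15 = 10.425481

10.4255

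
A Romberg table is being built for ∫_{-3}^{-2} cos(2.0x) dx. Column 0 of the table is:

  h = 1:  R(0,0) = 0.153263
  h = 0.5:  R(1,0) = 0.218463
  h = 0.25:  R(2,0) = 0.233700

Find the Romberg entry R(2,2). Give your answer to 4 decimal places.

0.2387

R(1,1) = (4·0.218463 − 0.153263) / 3 = 0.240196
R(2,1) = 0.233700 + (0.233700 − 0.218463)/3 = 0.238779
R(2,2) = (16·0.238779 − 0.240196) / 15 = 0.238685
(Column j=1 coincides with Simpson's rule on the same nodes.)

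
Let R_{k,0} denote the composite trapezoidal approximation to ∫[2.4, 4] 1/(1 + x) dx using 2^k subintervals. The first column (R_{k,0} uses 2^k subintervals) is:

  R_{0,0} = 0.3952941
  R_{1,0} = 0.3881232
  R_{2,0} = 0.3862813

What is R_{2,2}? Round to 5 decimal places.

0.38566

Richardson extrapolation on the trapezoidal column (denominator 4−1=3):
R_{1,1} = 0.3881232 + (0.3881232 − 0.3952941)/3 = 0.3857329
R_{2,1} = (4·0.3862813 − 0.3881232) / 3 = 0.3856673
R_{2,2} = 0.3856673 + (0.3856673 − 0.3857329)/15 = 0.3856629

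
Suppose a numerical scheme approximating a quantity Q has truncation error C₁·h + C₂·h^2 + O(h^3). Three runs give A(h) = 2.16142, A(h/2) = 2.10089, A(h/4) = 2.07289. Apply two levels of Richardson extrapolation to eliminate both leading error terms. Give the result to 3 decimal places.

First eliminate the h term (factor 2^1 = 2):
  B₁ = (2·2.10089 − 2.16142)/1 = 2.04036
  B₂ = (2·2.07289 − 2.10089)/1 = 2.04489
Then eliminate the h^2 term (factor 2^2 = 4):
  (4·2.04489 − 2.04036)/3 = 2.04640

2.046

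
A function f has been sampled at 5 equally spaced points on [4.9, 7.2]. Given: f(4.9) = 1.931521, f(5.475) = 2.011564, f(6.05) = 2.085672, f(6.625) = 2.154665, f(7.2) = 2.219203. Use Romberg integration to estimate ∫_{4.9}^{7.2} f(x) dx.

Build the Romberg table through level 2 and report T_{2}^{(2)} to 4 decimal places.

T_{0}^{(0)} (trapezoid, 1 panel, h=2.3000): 4.773333
T_{1}^{(0)} (trapezoid, 2 panels, h=1.1500): 4.785189
T_{2}^{(0)} (trapezoid, 4 panels, h=0.5750): 4.788176
T_{1}^{(1)} = 4.785189 + (4.785189 − 4.773333)/3 = 4.789141
T_{2}^{(1)} = 4.788176 + (4.788176 − 4.785189)/3 = 4.789172
T_{2}^{(2)} = 4.789172 + (4.789172 − 4.789141)/15 = 4.789174

4.7892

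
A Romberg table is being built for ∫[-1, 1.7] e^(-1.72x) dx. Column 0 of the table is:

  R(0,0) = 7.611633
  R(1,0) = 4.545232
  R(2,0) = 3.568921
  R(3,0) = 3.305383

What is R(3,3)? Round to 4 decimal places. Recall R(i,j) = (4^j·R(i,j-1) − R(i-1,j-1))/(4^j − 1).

3.2157

Richardson extrapolation on the trapezoidal column (denominator 4−1=3):
R(1,1) = 4.545232 + (4.545232 − 7.611633)/3 = 3.523098
R(2,1) = (4·3.568921 − 4.545232) / 3 = 3.243484
R(3,1) = 3.305383 + (3.305383 − 3.568921)/3 = 3.217537
R(2,2) = (16·3.243484 − 3.523098) / 15 = 3.224843
R(3,2) = 3.217537 + (3.217537 − 3.243484)/15 = 3.215807
R(3,3) = (64·3.215807 − 3.224843) / 63 = 3.215664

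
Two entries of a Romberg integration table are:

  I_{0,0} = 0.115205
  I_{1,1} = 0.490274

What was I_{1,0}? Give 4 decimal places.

From I_{1,1} = (4·I_{1,0} − I_{0,0})/3, solve for I_{1,0}:
4·I_{1,0} = 3·0.490274 + 0.115205 = 1.586027
I_{1,0} = 0.396507

0.3965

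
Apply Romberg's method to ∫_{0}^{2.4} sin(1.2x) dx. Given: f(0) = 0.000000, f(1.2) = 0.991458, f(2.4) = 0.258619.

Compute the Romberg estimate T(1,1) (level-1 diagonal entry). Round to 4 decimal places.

1.6898

T(0,0) (trapezoid, 1 panel, h=2.4000): 0.310343
T(1,0) (trapezoid, 2 panels, h=1.2000): 1.344921
T(1,1) = 1.344921 + (1.344921 − 0.310343)/3 = 1.689780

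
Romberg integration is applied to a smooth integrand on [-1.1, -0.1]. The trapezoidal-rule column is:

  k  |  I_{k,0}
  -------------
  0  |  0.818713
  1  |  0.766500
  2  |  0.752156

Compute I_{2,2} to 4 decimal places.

0.7473

Richardson extrapolation on the trapezoidal column (denominator 4−1=3):
I_{1,1} = 0.766500 + (0.766500 − 0.818713)/3 = 0.749096
I_{2,1} = (4·0.752156 − 0.766500) / 3 = 0.747375
I_{2,2} = (16·0.747375 − 0.749096) / 15 = 0.747260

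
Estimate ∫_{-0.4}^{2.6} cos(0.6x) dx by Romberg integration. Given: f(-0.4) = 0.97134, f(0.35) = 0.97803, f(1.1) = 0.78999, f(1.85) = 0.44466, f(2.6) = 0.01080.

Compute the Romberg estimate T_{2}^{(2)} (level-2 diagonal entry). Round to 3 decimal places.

2.063

T_{0}^{(0)} (trapezoid, 1 panel, h=3.0000): 1.47321
T_{1}^{(0)} (trapezoid, 2 panels, h=1.5000): 1.92159
T_{2}^{(0)} (trapezoid, 4 panels, h=0.7500): 2.02781
T_{1}^{(1)} = 1.92159 + (1.92159 − 1.47321)/3 = 2.07105
T_{2}^{(1)} = 2.02781 + (2.02781 − 1.92159)/3 = 2.06322
T_{2}^{(2)} = 2.06322 + (2.06322 − 2.07105)/15 = 2.06270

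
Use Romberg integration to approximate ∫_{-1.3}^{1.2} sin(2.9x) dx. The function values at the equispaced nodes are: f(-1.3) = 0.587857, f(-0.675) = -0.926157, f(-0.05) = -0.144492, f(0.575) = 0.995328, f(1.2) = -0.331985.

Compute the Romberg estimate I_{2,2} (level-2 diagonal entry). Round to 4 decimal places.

0.0631

I_{0,0} (trapezoid, 1 panel, h=2.5000): 0.319840
I_{1,0} (trapezoid, 2 panels, h=1.2500): -0.020695
I_{2,0} (trapezoid, 4 panels, h=0.6250): 0.032884
I_{1,1} = -0.020695 + (-0.020695 − 0.319840)/3 = -0.134207
I_{2,1} = 0.032884 + (0.032884 − (-0.020695))/3 = 0.050744
I_{2,2} = 0.050744 + (0.050744 − (-0.134207))/15 = 0.063074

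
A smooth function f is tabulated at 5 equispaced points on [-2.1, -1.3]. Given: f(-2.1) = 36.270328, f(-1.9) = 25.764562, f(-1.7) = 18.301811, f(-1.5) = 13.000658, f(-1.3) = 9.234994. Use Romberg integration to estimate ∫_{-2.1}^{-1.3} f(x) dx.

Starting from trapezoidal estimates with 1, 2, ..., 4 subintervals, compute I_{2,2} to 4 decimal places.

I_{0,0} (trapezoid, 1 panel, h=0.8000): 18.202129
I_{1,0} (trapezoid, 2 panels, h=0.4000): 16.421789
I_{2,0} (trapezoid, 4 panels, h=0.2000): 15.963938
I_{1,1} = 16.421789 + (16.421789 − 18.202129)/3 = 15.828342
I_{2,1} = 15.963938 + (15.963938 − 16.421789)/3 = 15.811321
I_{2,2} = 15.811321 + (15.811321 − 15.828342)/15 = 15.810186

15.8102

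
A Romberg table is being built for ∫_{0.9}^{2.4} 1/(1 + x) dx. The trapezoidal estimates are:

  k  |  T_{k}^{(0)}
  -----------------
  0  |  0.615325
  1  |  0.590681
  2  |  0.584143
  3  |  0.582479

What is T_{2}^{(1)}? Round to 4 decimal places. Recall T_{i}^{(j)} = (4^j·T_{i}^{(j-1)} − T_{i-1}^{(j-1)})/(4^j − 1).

Richardson extrapolation on the trapezoidal column (denominator 4−1=3):
T_{2}^{(1)} = 0.584143 + (0.584143 − 0.590681)/3 = 0.581964

0.5820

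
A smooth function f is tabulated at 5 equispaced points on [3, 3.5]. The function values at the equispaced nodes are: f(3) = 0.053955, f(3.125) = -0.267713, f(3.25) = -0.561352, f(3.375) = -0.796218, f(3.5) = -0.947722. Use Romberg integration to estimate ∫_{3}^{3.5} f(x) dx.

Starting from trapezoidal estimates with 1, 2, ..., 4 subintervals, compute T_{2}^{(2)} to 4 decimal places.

-0.2613

T_{0}^{(0)} (trapezoid, 1 panel, h=0.5000): -0.223442
T_{1}^{(0)} (trapezoid, 2 panels, h=0.2500): -0.252059
T_{2}^{(0)} (trapezoid, 4 panels, h=0.1250): -0.259021
T_{1}^{(1)} = -0.252059 + (-0.252059 − (-0.223442))/3 = -0.261598
T_{2}^{(1)} = -0.259021 + (-0.259021 − (-0.252059))/3 = -0.261342
T_{2}^{(2)} = -0.261342 + (-0.261342 − (-0.261598))/15 = -0.261325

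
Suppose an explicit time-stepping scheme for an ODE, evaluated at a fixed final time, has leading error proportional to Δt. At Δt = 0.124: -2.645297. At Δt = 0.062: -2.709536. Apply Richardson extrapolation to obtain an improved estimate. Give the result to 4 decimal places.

The leading error scales as Δt; refining by a factor of 2 reduces it by 2^1 = 2.
Extrapolated value = (2·A(Δt/2) − A(Δt)) / (2 − 1)
= (2·(-2.709536) − (-2.645297)) / 1
= -2.773775 / 1 = -2.773775

-2.7738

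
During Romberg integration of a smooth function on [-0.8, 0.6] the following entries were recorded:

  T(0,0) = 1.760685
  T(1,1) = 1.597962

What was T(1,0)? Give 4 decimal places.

1.6386

From T(1,1) = (4·T(1,0) − T(0,0))/3, solve for T(1,0):
4·T(1,0) = 3·1.597962 + 1.760685 = 6.554571
T(1,0) = 1.638643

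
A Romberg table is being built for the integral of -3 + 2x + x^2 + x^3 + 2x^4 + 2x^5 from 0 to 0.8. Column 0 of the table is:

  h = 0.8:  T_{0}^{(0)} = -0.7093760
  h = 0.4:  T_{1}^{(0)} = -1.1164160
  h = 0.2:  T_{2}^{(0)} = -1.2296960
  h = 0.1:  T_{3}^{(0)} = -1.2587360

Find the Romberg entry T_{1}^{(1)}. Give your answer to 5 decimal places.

-1.25210

T_{1}^{(1)} = (4·(-1.1164160) − (-0.7093760)) / 3 = -1.2520960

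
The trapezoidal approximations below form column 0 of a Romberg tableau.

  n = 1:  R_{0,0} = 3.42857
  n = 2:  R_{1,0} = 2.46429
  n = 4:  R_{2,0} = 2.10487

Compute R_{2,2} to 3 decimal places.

1.975

Richardson extrapolation on the trapezoidal column (denominator 4−1=3):
R_{1,1} = 2.46429 + (2.46429 − 3.42857)/3 = 2.14286
R_{2,1} = 2.10487 + (2.10487 − 2.46429)/3 = 1.98506
R_{2,2} = (16·1.98506 − 2.14286) / 15 = 1.97454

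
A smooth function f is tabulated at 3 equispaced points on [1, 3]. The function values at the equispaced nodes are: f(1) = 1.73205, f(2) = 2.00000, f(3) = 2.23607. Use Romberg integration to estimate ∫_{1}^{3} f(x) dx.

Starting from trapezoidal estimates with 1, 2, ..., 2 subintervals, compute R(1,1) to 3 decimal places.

3.989

R(0,0) (trapezoid, 1 panel, h=2.0000): 3.96812
R(1,0) (trapezoid, 2 panels, h=1.0000): 3.98406
R(1,1) = 3.98406 + (3.98406 − 3.96812)/3 = 3.98937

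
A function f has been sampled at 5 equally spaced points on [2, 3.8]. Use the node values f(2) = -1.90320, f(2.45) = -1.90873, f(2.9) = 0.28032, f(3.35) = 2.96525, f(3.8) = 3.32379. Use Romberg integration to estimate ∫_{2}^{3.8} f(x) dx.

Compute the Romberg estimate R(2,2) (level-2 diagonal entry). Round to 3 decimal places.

R(0,0) (trapezoid, 1 panel, h=1.8000): 1.27853
R(1,0) (trapezoid, 2 panels, h=0.9000): 0.89155
R(2,0) (trapezoid, 4 panels, h=0.4500): 0.92121
R(1,1) = 0.89155 + (0.89155 − 1.27853)/3 = 0.76256
R(2,1) = 0.92121 + (0.92121 − 0.89155)/3 = 0.93110
R(2,2) = 0.93110 + (0.93110 − 0.76256)/15 = 0.94234

0.942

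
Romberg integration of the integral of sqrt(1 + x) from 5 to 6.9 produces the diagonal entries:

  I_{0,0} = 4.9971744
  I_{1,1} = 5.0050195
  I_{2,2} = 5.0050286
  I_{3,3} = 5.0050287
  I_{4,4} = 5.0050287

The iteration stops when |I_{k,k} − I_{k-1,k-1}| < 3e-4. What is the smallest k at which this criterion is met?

k = 2

|I_{1,1} − I_{0,0}| = 0.0078451 ≥ 3e-4
|I_{2,2} − I_{1,1}| = 0.0000091 < 3e-4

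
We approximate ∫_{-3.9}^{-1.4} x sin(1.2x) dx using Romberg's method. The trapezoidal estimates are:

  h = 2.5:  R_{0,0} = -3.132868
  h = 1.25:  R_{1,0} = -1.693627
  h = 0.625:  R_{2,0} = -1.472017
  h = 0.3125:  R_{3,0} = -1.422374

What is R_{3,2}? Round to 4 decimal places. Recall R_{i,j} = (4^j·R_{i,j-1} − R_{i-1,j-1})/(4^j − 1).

Richardson extrapolation on the trapezoidal column (denominator 4−1=3):
R_{2,1} = (4·(-1.472017) − (-1.693627)) / 3 = -1.398147
R_{3,1} = -1.422374 + (-1.422374 − (-1.472017))/3 = -1.405826
R_{3,2} = -1.405826 + (-1.405826 − (-1.398147))/15 = -1.406338

-1.4063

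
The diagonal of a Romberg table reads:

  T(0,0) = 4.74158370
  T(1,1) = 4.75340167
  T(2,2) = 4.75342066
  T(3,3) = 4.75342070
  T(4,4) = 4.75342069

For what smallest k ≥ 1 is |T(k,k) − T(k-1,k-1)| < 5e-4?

k = 2

|T(1,1) − T(0,0)| = 0.01181797 ≥ 5e-4
|T(2,2) − T(1,1)| = 0.00001899 < 5e-4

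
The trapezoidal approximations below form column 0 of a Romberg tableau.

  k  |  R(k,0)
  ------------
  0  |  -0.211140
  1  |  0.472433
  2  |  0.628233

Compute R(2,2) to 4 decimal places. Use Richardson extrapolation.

0.6788

Richardson extrapolation on the trapezoidal column (denominator 4−1=3):
R(1,1) = (4·0.472433 − (-0.211140)) / 3 = 0.700291
R(2,1) = (4·0.628233 − 0.472433) / 3 = 0.680166
R(2,2) = 0.680166 + (0.680166 − 0.700291)/15 = 0.678824
(Column j=1 coincides with Simpson's rule on the same nodes.)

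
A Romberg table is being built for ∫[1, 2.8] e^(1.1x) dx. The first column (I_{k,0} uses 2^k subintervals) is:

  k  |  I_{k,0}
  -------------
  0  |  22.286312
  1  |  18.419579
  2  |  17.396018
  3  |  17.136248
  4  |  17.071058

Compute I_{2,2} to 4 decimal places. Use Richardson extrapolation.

17.0498

Richardson extrapolation on the trapezoidal column (denominator 4−1=3):
I_{1,1} = 18.419579 + (18.419579 − 22.286312)/3 = 17.130668
I_{2,1} = 17.396018 + (17.396018 − 18.419579)/3 = 17.054831
I_{2,2} = (16·17.054831 − 17.130668) / 15 = 17.049775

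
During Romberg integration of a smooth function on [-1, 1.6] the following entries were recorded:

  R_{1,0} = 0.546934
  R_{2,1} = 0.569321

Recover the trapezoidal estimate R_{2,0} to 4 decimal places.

0.5637

From R_{2,1} = (4·R_{2,0} − R_{1,0})/3, solve for R_{2,0}:
4·R_{2,0} = 3·0.569321 + 0.546934 = 2.254897
R_{2,0} = 0.563724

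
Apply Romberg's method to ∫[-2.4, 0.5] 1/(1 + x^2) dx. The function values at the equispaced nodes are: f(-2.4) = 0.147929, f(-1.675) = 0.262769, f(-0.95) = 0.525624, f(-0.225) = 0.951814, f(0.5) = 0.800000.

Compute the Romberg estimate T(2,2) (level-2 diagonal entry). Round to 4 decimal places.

T(0,0) (trapezoid, 1 panel, h=2.9000): 1.374497
T(1,0) (trapezoid, 2 panels, h=1.4500): 1.449403
T(2,0) (trapezoid, 4 panels, h=0.7250): 1.605274
T(1,1) = 1.449403 + (1.449403 − 1.374497)/3 = 1.474372
T(2,1) = 1.605274 + (1.605274 − 1.449403)/3 = 1.657231
T(2,2) = 1.657231 + (1.657231 − 1.474372)/15 = 1.669422

1.6694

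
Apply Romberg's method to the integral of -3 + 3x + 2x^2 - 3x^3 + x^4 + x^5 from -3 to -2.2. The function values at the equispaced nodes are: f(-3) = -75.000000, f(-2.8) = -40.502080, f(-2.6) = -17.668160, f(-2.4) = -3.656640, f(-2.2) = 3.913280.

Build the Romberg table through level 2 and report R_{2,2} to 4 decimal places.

R_{0,0} (trapezoid, 1 panel, h=0.8000): -28.434688
R_{1,0} (trapezoid, 2 panels, h=0.4000): -21.284608
R_{2,0} (trapezoid, 4 panels, h=0.2000): -19.474048
R_{1,1} = -21.284608 + (-21.284608 − (-28.434688))/3 = -18.901248
R_{2,1} = -19.474048 + (-19.474048 − (-21.284608))/3 = -18.870528
R_{2,2} = -18.870528 + (-18.870528 − (-18.901248))/15 = -18.868480

-18.8685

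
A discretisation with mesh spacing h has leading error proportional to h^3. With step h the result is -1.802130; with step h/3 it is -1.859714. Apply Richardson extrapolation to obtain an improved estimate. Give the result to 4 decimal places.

Extrapolated value = (27·A(h/3) − A(h)) / (27 − 1)
= (27·(-1.859714) − (-1.802130)) / 26
= -48.410148 / 26 = -1.861929

-1.8619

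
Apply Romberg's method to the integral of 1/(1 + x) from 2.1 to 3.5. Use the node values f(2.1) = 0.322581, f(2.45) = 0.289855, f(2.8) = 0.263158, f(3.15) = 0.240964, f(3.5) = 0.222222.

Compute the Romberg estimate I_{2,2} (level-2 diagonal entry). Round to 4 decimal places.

0.3727

I_{0,0} (trapezoid, 1 panel, h=1.4000): 0.381362
I_{1,0} (trapezoid, 2 panels, h=0.7000): 0.374892
I_{2,0} (trapezoid, 4 panels, h=0.3500): 0.373232
I_{1,1} = 0.374892 + (0.374892 − 0.381362)/3 = 0.372735
I_{2,1} = 0.373232 + (0.373232 − 0.374892)/3 = 0.372679
I_{2,2} = 0.372679 + (0.372679 − 0.372735)/15 = 0.372675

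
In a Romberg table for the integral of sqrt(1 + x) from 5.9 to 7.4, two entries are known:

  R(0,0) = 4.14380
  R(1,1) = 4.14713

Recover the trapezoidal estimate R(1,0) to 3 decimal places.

From R(1,1) = (4·R(1,0) − R(0,0))/3, solve for R(1,0):
4·R(1,0) = 3·4.14713 + 4.14380 = 16.58519
R(1,0) = 4.14630

4.146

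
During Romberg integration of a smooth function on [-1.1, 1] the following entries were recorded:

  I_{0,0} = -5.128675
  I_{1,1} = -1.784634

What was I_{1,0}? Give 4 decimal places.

From I_{1,1} = (4·I_{1,0} − I_{0,0})/3, solve for I_{1,0}:
4·I_{1,0} = 3·(-1.784634) + (-5.128675) = -10.482577
I_{1,0} = -2.620644

-2.6206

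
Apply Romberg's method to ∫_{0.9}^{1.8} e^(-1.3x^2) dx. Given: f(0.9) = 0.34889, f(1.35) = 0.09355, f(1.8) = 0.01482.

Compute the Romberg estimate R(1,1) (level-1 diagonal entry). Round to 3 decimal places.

R(0,0) (trapezoid, 1 panel, h=0.9000): 0.16367
R(1,0) (trapezoid, 2 panels, h=0.4500): 0.12393
R(1,1) = 0.12393 + (0.12393 − 0.16367)/3 = 0.11068

0.111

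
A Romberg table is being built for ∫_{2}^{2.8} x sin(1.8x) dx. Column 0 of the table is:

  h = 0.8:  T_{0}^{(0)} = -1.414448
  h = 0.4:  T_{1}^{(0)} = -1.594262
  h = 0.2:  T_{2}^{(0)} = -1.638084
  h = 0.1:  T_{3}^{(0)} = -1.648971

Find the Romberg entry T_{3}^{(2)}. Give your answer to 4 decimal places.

-1.6526

T_{2}^{(1)} = (4·(-1.638084) − (-1.594262)) / 3 = -1.652691
T_{3}^{(1)} = (4·(-1.648971) − (-1.638084)) / 3 = -1.652600
T_{3}^{(2)} = (16·(-1.652600) − (-1.652691)) / 15 = -1.652594
(Column j=1 coincides with Simpson's rule on the same nodes.)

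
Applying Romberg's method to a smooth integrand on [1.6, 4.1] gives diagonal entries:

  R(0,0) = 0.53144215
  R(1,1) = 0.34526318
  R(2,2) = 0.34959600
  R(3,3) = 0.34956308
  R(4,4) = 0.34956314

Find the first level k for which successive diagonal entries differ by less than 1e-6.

k = 4

|R(1,1) − R(0,0)| = 0.18617897 ≥ 1e-6
|R(2,2) − R(1,1)| = 0.00433282 ≥ 1e-6
|R(3,3) − R(2,2)| = 0.00003292 ≥ 1e-6
|R(4,4) − R(3,3)| = 0.00000006 < 1e-6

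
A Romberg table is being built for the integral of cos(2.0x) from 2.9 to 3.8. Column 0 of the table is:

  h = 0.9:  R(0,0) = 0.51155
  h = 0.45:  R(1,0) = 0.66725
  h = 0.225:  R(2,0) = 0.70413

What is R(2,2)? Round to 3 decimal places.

0.716

Richardson extrapolation on the trapezoidal column (denominator 4−1=3):
R(1,1) = 0.66725 + (0.66725 − 0.51155)/3 = 0.71915
R(2,1) = 0.70413 + (0.70413 − 0.66725)/3 = 0.71642
R(2,2) = (16·0.71642 − 0.71915) / 15 = 0.71624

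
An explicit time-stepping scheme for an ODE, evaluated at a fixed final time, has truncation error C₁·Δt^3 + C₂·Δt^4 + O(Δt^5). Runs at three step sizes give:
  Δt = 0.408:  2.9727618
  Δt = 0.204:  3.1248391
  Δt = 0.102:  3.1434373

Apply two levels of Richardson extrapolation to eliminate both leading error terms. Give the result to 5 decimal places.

First eliminate the Δt^3 term (factor 2^3 = 8):
  B₁ = (8·3.1248391 − 2.9727618)/7 = 3.1465644
  B₂ = (8·3.1434373 − 3.1248391)/7 = 3.1460942
Then eliminate the Δt^4 term (factor 2^4 = 16):
  (16·3.1460942 − 3.1465644)/15 = 3.1460629

3.14606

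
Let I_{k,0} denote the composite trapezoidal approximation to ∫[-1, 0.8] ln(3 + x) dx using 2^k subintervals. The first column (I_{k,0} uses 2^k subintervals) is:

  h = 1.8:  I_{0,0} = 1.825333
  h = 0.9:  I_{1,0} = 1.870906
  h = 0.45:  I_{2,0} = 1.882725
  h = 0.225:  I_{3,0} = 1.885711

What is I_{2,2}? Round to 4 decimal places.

Richardson extrapolation on the trapezoidal column (denominator 4−1=3):
I_{1,1} = 1.870906 + (1.870906 − 1.825333)/3 = 1.886097
I_{2,1} = (4·1.882725 − 1.870906) / 3 = 1.886665
I_{2,2} = 1.886665 + (1.886665 − 1.886097)/15 = 1.886703

1.8867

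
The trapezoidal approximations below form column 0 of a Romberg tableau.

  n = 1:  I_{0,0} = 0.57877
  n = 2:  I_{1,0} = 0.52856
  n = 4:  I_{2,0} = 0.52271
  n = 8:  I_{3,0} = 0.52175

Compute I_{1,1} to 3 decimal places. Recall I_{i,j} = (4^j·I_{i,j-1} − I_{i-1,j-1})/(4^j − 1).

0.512

Richardson extrapolation on the trapezoidal column (denominator 4−1=3):
I_{1,1} = (4·0.52856 − 0.57877) / 3 = 0.51182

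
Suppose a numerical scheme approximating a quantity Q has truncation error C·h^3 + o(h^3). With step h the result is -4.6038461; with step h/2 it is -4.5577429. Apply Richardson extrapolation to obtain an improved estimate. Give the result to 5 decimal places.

-4.55116

Extrapolated value = (8·A(h/2) − A(h)) / (8 − 1)
= (8·(-4.5577429) − (-4.6038461)) / 7
= -31.8580971 / 7 = -4.5511567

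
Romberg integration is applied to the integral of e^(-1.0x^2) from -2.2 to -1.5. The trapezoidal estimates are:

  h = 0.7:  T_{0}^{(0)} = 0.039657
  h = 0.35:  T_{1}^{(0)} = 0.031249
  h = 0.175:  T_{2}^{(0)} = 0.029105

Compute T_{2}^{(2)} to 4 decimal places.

Richardson extrapolation on the trapezoidal column (denominator 4−1=3):
T_{1}^{(1)} = (4·0.031249 − 0.039657) / 3 = 0.028446
T_{2}^{(1)} = (4·0.029105 − 0.031249) / 3 = 0.028390
T_{2}^{(2)} = (16·0.028390 − 0.028446) / 15 = 0.028386

0.0284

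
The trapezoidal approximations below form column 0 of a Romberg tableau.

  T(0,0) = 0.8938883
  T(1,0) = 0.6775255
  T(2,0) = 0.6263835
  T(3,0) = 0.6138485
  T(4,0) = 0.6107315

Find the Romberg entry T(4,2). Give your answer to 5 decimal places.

0.60969

Richardson extrapolation on the trapezoidal column (denominator 4−1=3):
T(3,1) = (4·0.6138485 − 0.6263835) / 3 = 0.6096702
T(4,1) = 0.6107315 + (0.6107315 − 0.6138485)/3 = 0.6096925
T(4,2) = (16·0.6096925 − 0.6096702) / 15 = 0.6096940
(Column j=1 coincides with Simpson's rule on the same nodes.)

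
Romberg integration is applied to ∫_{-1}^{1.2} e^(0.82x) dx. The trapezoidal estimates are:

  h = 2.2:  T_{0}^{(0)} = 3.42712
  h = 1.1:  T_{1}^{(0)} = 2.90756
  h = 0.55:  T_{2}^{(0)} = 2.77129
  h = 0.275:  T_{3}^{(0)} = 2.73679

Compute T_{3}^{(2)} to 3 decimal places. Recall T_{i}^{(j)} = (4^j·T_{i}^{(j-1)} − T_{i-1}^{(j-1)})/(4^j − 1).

Richardson extrapolation on the trapezoidal column (denominator 4−1=3):
T_{2}^{(1)} = 2.77129 + (2.77129 − 2.90756)/3 = 2.72587
T_{3}^{(1)} = (4·2.73679 − 2.77129) / 3 = 2.72529
T_{3}^{(2)} = (16·2.72529 − 2.72587) / 15 = 2.72525

2.725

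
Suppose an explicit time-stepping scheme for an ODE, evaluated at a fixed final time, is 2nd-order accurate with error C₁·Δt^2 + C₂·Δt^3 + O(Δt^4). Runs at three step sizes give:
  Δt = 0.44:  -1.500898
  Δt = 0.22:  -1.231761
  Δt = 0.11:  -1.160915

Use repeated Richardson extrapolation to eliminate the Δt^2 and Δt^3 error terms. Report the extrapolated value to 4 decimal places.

First eliminate the Δt^2 term (factor 2^2 = 4):
  B₁ = (4·(-1.231761) − (-1.500898))/3 = -1.142049
  B₂ = (4·(-1.160915) − (-1.231761))/3 = -1.137300
Then eliminate the Δt^3 term (factor 2^3 = 8):
  (8·(-1.137300) − (-1.142049))/7 = -1.136622

-1.1366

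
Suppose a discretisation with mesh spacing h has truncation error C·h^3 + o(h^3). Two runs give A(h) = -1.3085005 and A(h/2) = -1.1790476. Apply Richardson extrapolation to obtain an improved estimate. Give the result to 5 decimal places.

The leading error scales as h^3; refining by a factor of 2 reduces it by 2^3 = 8.
Extrapolated value = (8·A(h/2) − A(h)) / (8 − 1)
= (8·(-1.1790476) − (-1.3085005)) / 7
= -8.1238803 / 7 = -1.1605543

-1.16055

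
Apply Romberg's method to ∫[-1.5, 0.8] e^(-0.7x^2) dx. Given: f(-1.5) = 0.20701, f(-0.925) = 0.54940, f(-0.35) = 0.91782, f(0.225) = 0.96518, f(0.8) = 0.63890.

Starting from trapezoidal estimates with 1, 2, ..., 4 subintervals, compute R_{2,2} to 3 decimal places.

1.671

R_{0,0} (trapezoid, 1 panel, h=2.3000): 0.97280
R_{1,0} (trapezoid, 2 panels, h=1.1500): 1.54189
R_{2,0} (trapezoid, 4 panels, h=0.5750): 1.64183
R_{1,1} = 1.54189 + (1.54189 − 0.97280)/3 = 1.73159
R_{2,1} = 1.64183 + (1.64183 − 1.54189)/3 = 1.67514
R_{2,2} = 1.67514 + (1.67514 − 1.73159)/15 = 1.67138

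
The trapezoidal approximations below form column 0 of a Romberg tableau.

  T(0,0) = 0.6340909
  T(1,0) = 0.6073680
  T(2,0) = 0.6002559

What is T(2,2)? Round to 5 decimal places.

0.59785

T(1,1) = (4·0.6073680 − 0.6340909) / 3 = 0.5984604
T(2,1) = 0.6002559 + (0.6002559 − 0.6073680)/3 = 0.5978852
T(2,2) = (16·0.5978852 − 0.5984604) / 15 = 0.5978469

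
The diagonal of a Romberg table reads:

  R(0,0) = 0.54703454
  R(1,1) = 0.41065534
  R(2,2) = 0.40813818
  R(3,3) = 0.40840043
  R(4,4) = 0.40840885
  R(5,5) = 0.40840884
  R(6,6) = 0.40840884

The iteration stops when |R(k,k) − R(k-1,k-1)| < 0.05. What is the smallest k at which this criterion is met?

|R(1,1) − R(0,0)| = 0.13637920 ≥ 0.05
|R(2,2) − R(1,1)| = 0.00251716 < 0.05

k = 2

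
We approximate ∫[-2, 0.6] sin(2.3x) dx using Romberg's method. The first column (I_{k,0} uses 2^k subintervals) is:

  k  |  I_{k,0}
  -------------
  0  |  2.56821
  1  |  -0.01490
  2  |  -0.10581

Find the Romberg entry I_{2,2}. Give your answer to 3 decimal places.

I_{1,1} = (4·(-0.01490) − 2.56821) / 3 = -0.87594
I_{2,1} = -0.10581 + (-0.10581 − (-0.01490))/3 = -0.13611
I_{2,2} = (16·(-0.13611) − (-0.87594)) / 15 = -0.08679

-0.087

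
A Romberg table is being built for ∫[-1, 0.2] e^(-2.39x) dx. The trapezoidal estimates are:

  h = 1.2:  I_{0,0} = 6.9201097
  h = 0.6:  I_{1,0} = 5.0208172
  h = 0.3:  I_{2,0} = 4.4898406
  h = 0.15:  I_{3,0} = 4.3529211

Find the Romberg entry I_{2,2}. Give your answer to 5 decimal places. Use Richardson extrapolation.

I_{1,1} = (4·5.0208172 − 6.9201097) / 3 = 4.3877197
I_{2,1} = (4·4.4898406 − 5.0208172) / 3 = 4.3128484
I_{2,2} = (16·4.3128484 − 4.3877197) / 15 = 4.3078570

4.30786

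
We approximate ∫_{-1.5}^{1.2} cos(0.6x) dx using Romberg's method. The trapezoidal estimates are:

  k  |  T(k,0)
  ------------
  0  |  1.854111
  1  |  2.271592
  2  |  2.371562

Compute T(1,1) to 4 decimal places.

T(1,1) = (4·2.271592 − 1.854111) / 3 = 2.410752

2.4108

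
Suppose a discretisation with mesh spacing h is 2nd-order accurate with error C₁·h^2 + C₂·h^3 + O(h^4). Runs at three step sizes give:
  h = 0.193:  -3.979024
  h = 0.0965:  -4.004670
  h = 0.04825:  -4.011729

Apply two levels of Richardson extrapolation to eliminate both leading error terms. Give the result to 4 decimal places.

-4.0142

First eliminate the h^2 term (factor 2^2 = 4):
  B₁ = (4·(-4.004670) − (-3.979024))/3 = -4.013219
  B₂ = (4·(-4.011729) − (-4.004670))/3 = -4.014082
Then eliminate the h^3 term (factor 2^3 = 8):
  (8·(-4.014082) − (-4.013219))/7 = -4.014205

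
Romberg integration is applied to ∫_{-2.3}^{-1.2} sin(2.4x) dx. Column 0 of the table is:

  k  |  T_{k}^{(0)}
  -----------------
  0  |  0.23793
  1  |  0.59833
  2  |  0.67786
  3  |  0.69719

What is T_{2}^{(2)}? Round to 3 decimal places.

0.703

T_{1}^{(1)} = 0.59833 + (0.59833 − 0.23793)/3 = 0.71846
T_{2}^{(1)} = (4·0.67786 − 0.59833) / 3 = 0.70437
T_{2}^{(2)} = 0.70437 + (0.70437 − 0.71846)/15 = 0.70343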